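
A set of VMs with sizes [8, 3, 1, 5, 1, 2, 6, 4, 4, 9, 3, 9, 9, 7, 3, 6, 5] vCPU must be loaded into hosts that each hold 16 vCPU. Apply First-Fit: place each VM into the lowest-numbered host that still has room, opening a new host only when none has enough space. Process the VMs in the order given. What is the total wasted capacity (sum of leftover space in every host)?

host 1: place 8 vCPU, 8 vCPU left
host 1: place 3 vCPU, 5 vCPU left
host 1: place 1 vCPU, 4 vCPU left
host 2: place 5 vCPU, 11 vCPU left
host 1: place 1 vCPU, 3 vCPU left
host 1: place 2 vCPU, 1 vCPU left
host 2: place 6 vCPU, 5 vCPU left
host 2: place 4 vCPU, 1 vCPU left
host 3: place 4 vCPU, 12 vCPU left
host 3: place 9 vCPU, 3 vCPU left
host 3: place 3 vCPU, 0 vCPU left
host 4: place 9 vCPU, 7 vCPU left
host 5: place 9 vCPU, 7 vCPU left
host 4: place 7 vCPU, 0 vCPU left
host 5: place 3 vCPU, 4 vCPU left
host 6: place 6 vCPU, 10 vCPU left
host 6: place 5 vCPU, 5 vCPU left
6 hosts × 16 vCPU = 96 vCPU; used 85 vCPU; unused 11 vCPU.

11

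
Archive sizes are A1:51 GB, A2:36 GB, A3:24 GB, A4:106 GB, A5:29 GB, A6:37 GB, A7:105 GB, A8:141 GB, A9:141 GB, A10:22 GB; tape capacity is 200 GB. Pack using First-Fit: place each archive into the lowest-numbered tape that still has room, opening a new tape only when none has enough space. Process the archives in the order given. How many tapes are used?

5

Put A1 (51 GB) in tape 1; 149 GB remain.
Put A2 (36 GB) in tape 1; 113 GB remain.
Put A3 (24 GB) in tape 1; 89 GB remain.
Put A4 (106 GB) in tape 2; 94 GB remain.
Put A5 (29 GB) in tape 1; 60 GB remain.
Put A6 (37 GB) in tape 1; 23 GB remain.
Put A7 (105 GB) in tape 3; 95 GB remain.
Put A8 (141 GB) in tape 4; 59 GB remain.
Put A9 (141 GB) in tape 5; 59 GB remain.
Put A10 (22 GB) in tape 1; 1 GB remain.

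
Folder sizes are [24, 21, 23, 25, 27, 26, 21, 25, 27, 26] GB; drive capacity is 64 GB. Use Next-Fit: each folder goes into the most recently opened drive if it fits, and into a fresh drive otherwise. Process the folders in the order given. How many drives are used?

5 drives

Put 24 GB in drive 1; 40 GB remain.
Put 21 GB in drive 1; 19 GB remain.
Put 23 GB in drive 2; 41 GB remain.
Put 25 GB in drive 2; 16 GB remain.
Put 27 GB in drive 3; 37 GB remain.
Put 26 GB in drive 3; 11 GB remain.
Put 21 GB in drive 4; 43 GB remain.
Put 25 GB in drive 4; 18 GB remain.
Put 27 GB in drive 5; 37 GB remain.
Put 26 GB in drive 5; 11 GB remain.
Final drives: [24,21] [23,25] [27,26] [21,25] [27,26].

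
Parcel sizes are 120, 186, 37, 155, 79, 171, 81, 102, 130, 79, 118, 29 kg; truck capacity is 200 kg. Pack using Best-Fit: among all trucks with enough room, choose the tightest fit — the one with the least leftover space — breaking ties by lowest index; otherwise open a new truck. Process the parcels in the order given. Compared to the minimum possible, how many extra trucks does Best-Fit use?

1

Best-Fit: [120,37] [186] [155] [79,81] [171,29] [102,79] [130] [118] → 8 trucks.
Total size 1287 kg; any packing needs at least ⌈1287/200⌉ = 7 trucks.
An optimal packing achieves that bound: [186] [171,29] [155,37] [130] [120,79] [118,81] [102,79] → 7 trucks.
Excess: 8 − 7 = 1.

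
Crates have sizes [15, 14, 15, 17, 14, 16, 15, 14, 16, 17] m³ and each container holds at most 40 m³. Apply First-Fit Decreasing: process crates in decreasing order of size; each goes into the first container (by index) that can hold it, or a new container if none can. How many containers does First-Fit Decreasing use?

Sorted descending: 17, 17, 16, 16, 15, 15, 15, 14, 14, 14.
container 1: place 17 m³, 23 m³ left
container 1: place 17 m³, 6 m³ left
container 2: place 16 m³, 24 m³ left
container 2: place 16 m³, 8 m³ left
container 3: place 15 m³, 25 m³ left
container 3: place 15 m³, 10 m³ left
container 4: place 15 m³, 25 m³ left
container 4: place 14 m³, 11 m³ left
container 5: place 14 m³, 26 m³ left
container 5: place 14 m³, 12 m³ left
Final containers: [17,17] [16,16] [15,15] [15,14] [14,14].

5 containers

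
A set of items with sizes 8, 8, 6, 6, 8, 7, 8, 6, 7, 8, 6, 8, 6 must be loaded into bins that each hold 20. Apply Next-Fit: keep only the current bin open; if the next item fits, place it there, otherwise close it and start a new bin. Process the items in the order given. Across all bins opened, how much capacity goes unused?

28

8 → bin 1 (remaining 12)
8 → bin 1 (remaining 4)
6 → bin 2 (remaining 14)
6 → bin 2 (remaining 8)
8 → bin 2 (remaining 0)
7 → bin 3 (remaining 13)
8 → bin 3 (remaining 5)
6 → bin 4 (remaining 14)
7 → bin 4 (remaining 7)
8 → bin 5 (remaining 12)
6 → bin 5 (remaining 6)
8 → bin 6 (remaining 12)
6 → bin 6 (remaining 6)
6 bins × 20 = 120; used 92; unused 28.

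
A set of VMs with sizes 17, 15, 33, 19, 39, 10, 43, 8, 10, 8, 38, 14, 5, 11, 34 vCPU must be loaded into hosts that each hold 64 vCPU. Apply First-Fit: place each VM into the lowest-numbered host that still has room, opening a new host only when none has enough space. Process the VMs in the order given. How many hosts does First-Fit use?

6

Put 17 vCPU in host 1; 47 vCPU remain.
Put 15 vCPU in host 1; 32 vCPU remain.
Put 33 vCPU in host 2; 31 vCPU remain.
Put 19 vCPU in host 1; 13 vCPU remain.
Put 39 vCPU in host 3; 25 vCPU remain.
Put 10 vCPU in host 1; 3 vCPU remain.
Put 43 vCPU in host 4; 21 vCPU remain.
Put 8 vCPU in host 2; 23 vCPU remain.
Put 10 vCPU in host 2; 13 vCPU remain.
Put 8 vCPU in host 2; 5 vCPU remain.
Put 38 vCPU in host 5; 26 vCPU remain.
Put 14 vCPU in host 3; 11 vCPU remain.
Put 5 vCPU in host 2; 0 vCPU remain.
Put 11 vCPU in host 3; 0 vCPU remain.
Put 34 vCPU in host 6; 30 vCPU remain.
Final hosts: [17,15,19,10] [33,8,10,8,5] [39,14,11] [43] [38] [34].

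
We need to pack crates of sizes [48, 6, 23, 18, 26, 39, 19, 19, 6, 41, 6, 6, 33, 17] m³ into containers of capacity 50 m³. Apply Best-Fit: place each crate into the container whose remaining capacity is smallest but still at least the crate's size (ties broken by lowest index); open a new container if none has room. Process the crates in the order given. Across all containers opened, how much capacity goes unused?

48 m³ → container 1 (remaining 2 m³)
6 m³ → container 2 (remaining 44 m³)
23 m³ → container 2 (remaining 21 m³)
18 m³ → container 2 (remaining 3 m³)
26 m³ → container 3 (remaining 24 m³)
39 m³ → container 4 (remaining 11 m³)
19 m³ → container 3 (remaining 5 m³)
19 m³ → container 5 (remaining 31 m³)
6 m³ → container 4 (remaining 5 m³)
41 m³ → container 6 (remaining 9 m³)
6 m³ → container 6 (remaining 3 m³)
6 m³ → container 5 (remaining 25 m³)
33 m³ → container 7 (remaining 17 m³)
17 m³ → container 7 (remaining 0 m³)
7 containers × 50 m³ = 350 m³; used 307 m³; unused 43 m³.

43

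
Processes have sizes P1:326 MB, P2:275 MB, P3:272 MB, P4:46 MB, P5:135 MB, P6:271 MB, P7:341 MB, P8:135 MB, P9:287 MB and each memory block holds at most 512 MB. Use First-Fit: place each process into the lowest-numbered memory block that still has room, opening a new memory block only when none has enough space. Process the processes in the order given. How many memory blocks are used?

P1 (326 MB) → memory block 1 (remaining 186 MB)
P2 (275 MB) → memory block 2 (remaining 237 MB)
P3 (272 MB) → memory block 3 (remaining 240 MB)
P4 (46 MB) → memory block 1 (remaining 140 MB)
P5 (135 MB) → memory block 1 (remaining 5 MB)
P6 (271 MB) → memory block 4 (remaining 241 MB)
P7 (341 MB) → memory block 5 (remaining 171 MB)
P8 (135 MB) → memory block 2 (remaining 102 MB)
P9 (287 MB) → memory block 6 (remaining 225 MB)

6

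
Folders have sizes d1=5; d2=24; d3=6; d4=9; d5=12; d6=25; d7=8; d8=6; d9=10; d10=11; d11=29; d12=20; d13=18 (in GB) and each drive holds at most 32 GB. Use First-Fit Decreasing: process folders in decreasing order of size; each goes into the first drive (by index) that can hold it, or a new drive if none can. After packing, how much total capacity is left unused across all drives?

Sorted descending: 29, 25, 24, 20, 18, 12, 11, 10, 9, 8, 6, 6, 5.
drive 1: place 29 GB, 3 GB left
drive 2: place 25 GB, 7 GB left
drive 3: place 24 GB, 8 GB left
drive 4: place 20 GB, 12 GB left
drive 5: place 18 GB, 14 GB left
drive 4: place 12 GB, 0 GB left
drive 5: place 11 GB, 3 GB left
drive 6: place 10 GB, 22 GB left
drive 6: place 9 GB, 13 GB left
drive 3: place 8 GB, 0 GB left
drive 2: place 6 GB, 1 GB left
drive 6: place 6 GB, 7 GB left
drive 6: place 5 GB, 2 GB left
6 drives × 32 GB = 192 GB; used 183 GB; unused 9 GB.

9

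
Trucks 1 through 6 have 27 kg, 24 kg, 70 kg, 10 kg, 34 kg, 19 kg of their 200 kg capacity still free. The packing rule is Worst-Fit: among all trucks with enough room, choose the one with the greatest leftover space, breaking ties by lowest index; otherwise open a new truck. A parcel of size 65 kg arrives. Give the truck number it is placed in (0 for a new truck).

Trucks with room: truck 3 (70 kg).
Most room is truck 3 with 70 kg free.

3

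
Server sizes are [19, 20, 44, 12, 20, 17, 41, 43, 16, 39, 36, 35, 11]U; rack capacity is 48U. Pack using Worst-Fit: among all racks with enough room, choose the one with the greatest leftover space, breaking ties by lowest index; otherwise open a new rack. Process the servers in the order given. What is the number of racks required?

9 racks

Put 19U in rack 1; 29U remain.
Put 20U in rack 1; 9U remain.
Put 44U in rack 2; 4U remain.
Put 12U in rack 3; 36U remain.
Put 20U in rack 3; 16U remain.
Put 17U in rack 4; 31U remain.
Put 41U in rack 5; 7U remain.
Put 43U in rack 6; 5U remain.
Put 16U in rack 4; 15U remain.
Put 39U in rack 7; 9U remain.
Put 36U in rack 8; 12U remain.
Put 35U in rack 9; 13U remain.
Put 11U in rack 3; 5U remain.
Final racks: [19,20] [44] [12,20,11] [17,16] [41] [43] [39] [36] [35].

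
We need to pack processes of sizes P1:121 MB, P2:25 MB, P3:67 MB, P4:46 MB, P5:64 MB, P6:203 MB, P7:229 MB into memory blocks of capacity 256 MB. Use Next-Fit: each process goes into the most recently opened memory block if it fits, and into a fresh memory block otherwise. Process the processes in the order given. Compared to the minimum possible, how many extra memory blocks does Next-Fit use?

1

Next-Fit: [121,25,67] [46,64] [203] [229] → 4 memory blocks.
Total size 755 MB; any packing needs at least ⌈755/256⌉ = 3 memory blocks.
An optimal packing achieves that bound: [229,25] [203,46] [121,67,64] → 3 memory blocks.
Excess: 4 − 3 = 1.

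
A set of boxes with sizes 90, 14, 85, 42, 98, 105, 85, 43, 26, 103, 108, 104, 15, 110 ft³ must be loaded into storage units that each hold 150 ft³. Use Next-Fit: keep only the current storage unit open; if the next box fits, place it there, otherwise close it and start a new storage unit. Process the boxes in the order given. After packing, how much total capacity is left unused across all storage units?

90 ft³ → storage unit 1 (remaining 60 ft³)
14 ft³ → storage unit 1 (remaining 46 ft³)
85 ft³ → storage unit 2 (remaining 65 ft³)
42 ft³ → storage unit 2 (remaining 23 ft³)
98 ft³ → storage unit 3 (remaining 52 ft³)
105 ft³ → storage unit 4 (remaining 45 ft³)
85 ft³ → storage unit 5 (remaining 65 ft³)
43 ft³ → storage unit 5 (remaining 22 ft³)
26 ft³ → storage unit 6 (remaining 124 ft³)
103 ft³ → storage unit 6 (remaining 21 ft³)
108 ft³ → storage unit 7 (remaining 42 ft³)
104 ft³ → storage unit 8 (remaining 46 ft³)
15 ft³ → storage unit 8 (remaining 31 ft³)
110 ft³ → storage unit 9 (remaining 40 ft³)
9 storage units × 150 ft³ = 1350 ft³; used 1028 ft³; unused 322 ft³.

322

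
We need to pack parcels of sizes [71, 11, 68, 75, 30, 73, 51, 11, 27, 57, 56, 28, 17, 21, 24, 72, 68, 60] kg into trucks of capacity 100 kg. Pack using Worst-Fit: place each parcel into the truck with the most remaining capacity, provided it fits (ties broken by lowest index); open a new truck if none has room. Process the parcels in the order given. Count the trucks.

10 trucks

truck 1: place 71 kg, 29 kg left
truck 1: place 11 kg, 18 kg left
truck 2: place 68 kg, 32 kg left
truck 3: place 75 kg, 25 kg left
truck 2: place 30 kg, 2 kg left
truck 4: place 73 kg, 27 kg left
truck 5: place 51 kg, 49 kg left
truck 5: place 11 kg, 38 kg left
truck 5: place 27 kg, 11 kg left
truck 6: place 57 kg, 43 kg left
truck 7: place 56 kg, 44 kg left
truck 7: place 28 kg, 16 kg left
truck 6: place 17 kg, 26 kg left
truck 4: place 21 kg, 6 kg left
truck 6: place 24 kg, 2 kg left
truck 8: place 72 kg, 28 kg left
truck 9: place 68 kg, 32 kg left
truck 10: place 60 kg, 40 kg left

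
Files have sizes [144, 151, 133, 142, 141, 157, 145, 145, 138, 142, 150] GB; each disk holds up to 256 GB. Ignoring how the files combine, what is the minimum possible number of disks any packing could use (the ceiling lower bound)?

Total size = 144 + 151 + 133 + 142 + 141 + 157 + 145 + 145 + 138 + 142 + 150 = 1588 GB.
⌈1588 / 256⌉ = 7.

7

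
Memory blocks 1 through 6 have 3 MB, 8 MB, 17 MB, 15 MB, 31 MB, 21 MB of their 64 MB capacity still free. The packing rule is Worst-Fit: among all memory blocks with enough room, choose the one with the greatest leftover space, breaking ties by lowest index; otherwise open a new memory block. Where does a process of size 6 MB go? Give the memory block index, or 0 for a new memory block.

5

Memory blocks with room: memory block 2 (8 MB), memory block 3 (17 MB), memory block 4 (15 MB), memory block 5 (31 MB), memory block 6 (21 MB).
Most room is memory block 5 with 31 MB free.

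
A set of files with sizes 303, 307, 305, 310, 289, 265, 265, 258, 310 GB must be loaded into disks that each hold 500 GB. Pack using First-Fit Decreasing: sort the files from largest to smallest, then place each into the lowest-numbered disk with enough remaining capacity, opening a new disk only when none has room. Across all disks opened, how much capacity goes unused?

Sorted descending: 310, 310, 307, 305, 303, 289, 265, 265, 258.
disk 1: place 310 GB, 190 GB left
disk 2: place 310 GB, 190 GB left
disk 3: place 307 GB, 193 GB left
disk 4: place 305 GB, 195 GB left
disk 5: place 303 GB, 197 GB left
disk 6: place 289 GB, 211 GB left
disk 7: place 265 GB, 235 GB left
disk 8: place 265 GB, 235 GB left
disk 9: place 258 GB, 242 GB left
9 disks × 500 GB = 4500 GB; used 2612 GB; unused 1888 GB.

1888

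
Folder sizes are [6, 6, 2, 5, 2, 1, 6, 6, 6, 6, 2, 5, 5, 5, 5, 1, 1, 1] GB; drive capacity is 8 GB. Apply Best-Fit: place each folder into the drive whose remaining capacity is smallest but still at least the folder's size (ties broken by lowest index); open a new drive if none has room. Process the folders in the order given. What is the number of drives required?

11

6 GB → drive 1 (remaining 2 GB)
6 GB → drive 2 (remaining 2 GB)
2 GB → drive 1 (remaining 0 GB)
5 GB → drive 3 (remaining 3 GB)
2 GB → drive 2 (remaining 0 GB)
1 GB → drive 3 (remaining 2 GB)
6 GB → drive 4 (remaining 2 GB)
6 GB → drive 5 (remaining 2 GB)
6 GB → drive 6 (remaining 2 GB)
6 GB → drive 7 (remaining 2 GB)
2 GB → drive 3 (remaining 0 GB)
5 GB → drive 8 (remaining 3 GB)
5 GB → drive 9 (remaining 3 GB)
5 GB → drive 10 (remaining 3 GB)
5 GB → drive 11 (remaining 3 GB)
1 GB → drive 4 (remaining 1 GB)
1 GB → drive 4 (remaining 0 GB)
1 GB → drive 5 (remaining 1 GB)
Final drives: [6,2] [6,2] [5,1,2] [6,1,1] [6,1] [6] [6] [5] [5] [5] [5].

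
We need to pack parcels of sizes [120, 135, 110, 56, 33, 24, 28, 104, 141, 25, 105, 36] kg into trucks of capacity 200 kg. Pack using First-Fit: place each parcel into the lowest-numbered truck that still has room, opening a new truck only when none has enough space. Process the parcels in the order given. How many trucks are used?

120 kg → truck 1 (remaining 80 kg)
135 kg → truck 2 (remaining 65 kg)
110 kg → truck 3 (remaining 90 kg)
56 kg → truck 1 (remaining 24 kg)
33 kg → truck 2 (remaining 32 kg)
24 kg → truck 1 (remaining 0 kg)
28 kg → truck 2 (remaining 4 kg)
104 kg → truck 4 (remaining 96 kg)
141 kg → truck 5 (remaining 59 kg)
25 kg → truck 3 (remaining 65 kg)
105 kg → truck 6 (remaining 95 kg)
36 kg → truck 3 (remaining 29 kg)
Final trucks: [120,56,24] [135,33,28] [110,25,36] [104] [141] [105].

6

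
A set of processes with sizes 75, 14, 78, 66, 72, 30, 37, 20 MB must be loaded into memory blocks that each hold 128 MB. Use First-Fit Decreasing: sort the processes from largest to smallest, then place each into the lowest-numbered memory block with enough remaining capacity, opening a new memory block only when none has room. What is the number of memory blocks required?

4

Sorted descending: 78, 75, 72, 66, 37, 30, 20, 14.
Put 78 MB in memory block 1; 50 MB remain.
Put 75 MB in memory block 2; 53 MB remain.
Put 72 MB in memory block 3; 56 MB remain.
Put 66 MB in memory block 4; 62 MB remain.
Put 37 MB in memory block 1; 13 MB remain.
Put 30 MB in memory block 2; 23 MB remain.
Put 20 MB in memory block 2; 3 MB remain.
Put 14 MB in memory block 3; 42 MB remain.
Final memory blocks: [78,37] [75,30,20] [72,14] [66].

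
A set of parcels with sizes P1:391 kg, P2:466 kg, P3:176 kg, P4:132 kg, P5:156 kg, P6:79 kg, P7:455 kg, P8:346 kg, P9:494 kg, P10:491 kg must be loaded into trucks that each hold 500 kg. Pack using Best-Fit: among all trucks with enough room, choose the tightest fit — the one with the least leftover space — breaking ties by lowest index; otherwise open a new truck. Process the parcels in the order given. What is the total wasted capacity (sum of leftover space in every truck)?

314

P1 (391 kg) → truck 1 (remaining 109 kg)
P2 (466 kg) → truck 2 (remaining 34 kg)
P3 (176 kg) → truck 3 (remaining 324 kg)
P4 (132 kg) → truck 3 (remaining 192 kg)
P5 (156 kg) → truck 3 (remaining 36 kg)
P6 (79 kg) → truck 1 (remaining 30 kg)
P7 (455 kg) → truck 4 (remaining 45 kg)
P8 (346 kg) → truck 5 (remaining 154 kg)
P9 (494 kg) → truck 6 (remaining 6 kg)
P10 (491 kg) → truck 7 (remaining 9 kg)
7 trucks × 500 kg = 3500 kg; used 3186 kg; unused 314 kg.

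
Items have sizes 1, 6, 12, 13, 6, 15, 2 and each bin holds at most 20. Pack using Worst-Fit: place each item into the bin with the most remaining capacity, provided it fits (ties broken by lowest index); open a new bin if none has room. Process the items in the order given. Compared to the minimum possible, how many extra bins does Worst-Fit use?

0

Worst-Fit: [1,6,12] [13,6] [15,2] → 3 bins.
Total size 55; any packing needs at least ⌈55/20⌉ = 3 bins.
So 3 is already optimal.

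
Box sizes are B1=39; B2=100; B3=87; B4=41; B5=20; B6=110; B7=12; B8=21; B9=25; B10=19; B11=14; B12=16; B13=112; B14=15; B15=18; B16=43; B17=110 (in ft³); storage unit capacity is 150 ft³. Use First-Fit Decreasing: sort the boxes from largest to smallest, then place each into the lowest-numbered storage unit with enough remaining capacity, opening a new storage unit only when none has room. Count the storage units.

6

Sorted descending: 112, 110, 110, 100, 87, 43, 41, 39, 25, 21, 20, 19, 18, 16, 15, 14, 12.
storage unit 1: place 112 ft³, 38 ft³ left
storage unit 2: place 110 ft³, 40 ft³ left
storage unit 3: place 110 ft³, 40 ft³ left
storage unit 4: place 100 ft³, 50 ft³ left
storage unit 5: place 87 ft³, 63 ft³ left
storage unit 4: place 43 ft³, 7 ft³ left
storage unit 5: place 41 ft³, 22 ft³ left
storage unit 2: place 39 ft³, 1 ft³ left
storage unit 1: place 25 ft³, 13 ft³ left
storage unit 3: place 21 ft³, 19 ft³ left
storage unit 5: place 20 ft³, 2 ft³ left
storage unit 3: place 19 ft³, 0 ft³ left
storage unit 6: place 18 ft³, 132 ft³ left
storage unit 6: place 16 ft³, 116 ft³ left
storage unit 6: place 15 ft³, 101 ft³ left
storage unit 6: place 14 ft³, 87 ft³ left
storage unit 1: place 12 ft³, 1 ft³ left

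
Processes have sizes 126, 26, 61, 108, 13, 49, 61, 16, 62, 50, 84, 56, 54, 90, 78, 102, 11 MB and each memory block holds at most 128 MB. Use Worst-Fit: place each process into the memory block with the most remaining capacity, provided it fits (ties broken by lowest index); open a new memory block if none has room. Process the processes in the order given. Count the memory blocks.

Put 126 MB in memory block 1; 2 MB remain.
Put 26 MB in memory block 2; 102 MB remain.
Put 61 MB in memory block 2; 41 MB remain.
Put 108 MB in memory block 3; 20 MB remain.
Put 13 MB in memory block 2; 28 MB remain.
Put 49 MB in memory block 4; 79 MB remain.
Put 61 MB in memory block 4; 18 MB remain.
Put 16 MB in memory block 2; 12 MB remain.
Put 62 MB in memory block 5; 66 MB remain.
Put 50 MB in memory block 5; 16 MB remain.
Put 84 MB in memory block 6; 44 MB remain.
Put 56 MB in memory block 7; 72 MB remain.
Put 54 MB in memory block 7; 18 MB remain.
Put 90 MB in memory block 8; 38 MB remain.
Put 78 MB in memory block 9; 50 MB remain.
Put 102 MB in memory block 10; 26 MB remain.
Put 11 MB in memory block 9; 39 MB remain.
Final memory blocks: [126] [26,61,13,16] [108] [49,61] [62,50] [84] [56,54] [90] [78,11] [102].

10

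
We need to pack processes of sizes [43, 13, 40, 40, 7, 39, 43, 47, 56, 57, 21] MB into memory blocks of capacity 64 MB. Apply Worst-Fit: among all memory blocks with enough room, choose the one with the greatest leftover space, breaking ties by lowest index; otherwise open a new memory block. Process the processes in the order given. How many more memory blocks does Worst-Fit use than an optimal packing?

Worst-Fit: [43,13] [40,7] [40] [39,21] [43] [47] [56] [57] → 8 memory blocks.
8 processes exceed 32 MB (half the capacity), and no two of those can share a memory block, so at least 8 memory blocks are needed.
So 8 is already optimal.

0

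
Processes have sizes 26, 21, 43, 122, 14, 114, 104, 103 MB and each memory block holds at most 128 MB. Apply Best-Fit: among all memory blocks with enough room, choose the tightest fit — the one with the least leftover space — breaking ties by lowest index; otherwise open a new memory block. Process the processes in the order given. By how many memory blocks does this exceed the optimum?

Best-Fit: [26,21,43,14] [122] [114] [104] [103] → 5 memory blocks.
Total size 547 MB; any packing needs at least ⌈547/128⌉ = 5 memory blocks.
So 5 is already optimal.

0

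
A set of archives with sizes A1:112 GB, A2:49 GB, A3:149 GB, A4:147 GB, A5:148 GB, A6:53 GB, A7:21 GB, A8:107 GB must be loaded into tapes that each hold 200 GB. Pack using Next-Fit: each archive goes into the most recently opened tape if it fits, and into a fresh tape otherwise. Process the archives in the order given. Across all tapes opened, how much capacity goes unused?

214

tape 1: place A1 (112 GB), 88 GB left
tape 1: place A2 (49 GB), 39 GB left
tape 2: place A3 (149 GB), 51 GB left
tape 3: place A4 (147 GB), 53 GB left
tape 4: place A5 (148 GB), 52 GB left
tape 5: place A6 (53 GB), 147 GB left
tape 5: place A7 (21 GB), 126 GB left
tape 5: place A8 (107 GB), 19 GB left
5 tapes × 200 GB = 1000 GB; used 786 GB; unused 214 GB.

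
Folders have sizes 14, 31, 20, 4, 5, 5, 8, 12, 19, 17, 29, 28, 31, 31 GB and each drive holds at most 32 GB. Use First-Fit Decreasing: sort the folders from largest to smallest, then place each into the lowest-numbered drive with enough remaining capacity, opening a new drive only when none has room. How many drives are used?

9

Sorted descending: 31, 31, 31, 29, 28, 20, 19, 17, 14, 12, 8, 5, 5, 4.
31 GB → drive 1 (remaining 1 GB)
31 GB → drive 2 (remaining 1 GB)
31 GB → drive 3 (remaining 1 GB)
29 GB → drive 4 (remaining 3 GB)
28 GB → drive 5 (remaining 4 GB)
20 GB → drive 6 (remaining 12 GB)
19 GB → drive 7 (remaining 13 GB)
17 GB → drive 8 (remaining 15 GB)
14 GB → drive 8 (remaining 1 GB)
12 GB → drive 6 (remaining 0 GB)
8 GB → drive 7 (remaining 5 GB)
5 GB → drive 7 (remaining 0 GB)
5 GB → drive 9 (remaining 27 GB)
4 GB → drive 5 (remaining 0 GB)
Final drives: [31] [31] [31] [29] [28,4] [20,12] [19,8,5] [17,14] [5].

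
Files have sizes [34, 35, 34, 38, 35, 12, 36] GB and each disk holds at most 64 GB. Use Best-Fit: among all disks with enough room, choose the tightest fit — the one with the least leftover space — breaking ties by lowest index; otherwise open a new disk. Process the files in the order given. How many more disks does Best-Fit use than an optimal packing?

Best-Fit: [34] [35] [34] [38,12] [35] [36] → 6 disks.
6 files exceed 32 GB (half the capacity), and no two of those can share a disk, so at least 6 disks are needed.
So 6 is already optimal.

0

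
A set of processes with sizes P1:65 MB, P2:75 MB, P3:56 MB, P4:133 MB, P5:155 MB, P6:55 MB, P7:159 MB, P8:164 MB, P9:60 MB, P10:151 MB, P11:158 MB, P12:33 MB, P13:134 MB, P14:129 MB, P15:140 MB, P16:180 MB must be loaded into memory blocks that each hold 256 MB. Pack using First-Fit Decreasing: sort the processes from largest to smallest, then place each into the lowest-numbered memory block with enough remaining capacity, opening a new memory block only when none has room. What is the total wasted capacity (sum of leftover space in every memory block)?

Sorted descending: 180, 164, 159, 158, 155, 151, 140, 134, 133, 129, 75, 65, 60, 56, 55, 33.
180 MB → memory block 1 (remaining 76 MB)
164 MB → memory block 2 (remaining 92 MB)
159 MB → memory block 3 (remaining 97 MB)
158 MB → memory block 4 (remaining 98 MB)
155 MB → memory block 5 (remaining 101 MB)
151 MB → memory block 6 (remaining 105 MB)
140 MB → memory block 7 (remaining 116 MB)
134 MB → memory block 8 (remaining 122 MB)
133 MB → memory block 9 (remaining 123 MB)
129 MB → memory block 10 (remaining 127 MB)
75 MB → memory block 1 (remaining 1 MB)
65 MB → memory block 2 (remaining 27 MB)
60 MB → memory block 3 (remaining 37 MB)
56 MB → memory block 4 (remaining 42 MB)
55 MB → memory block 5 (remaining 46 MB)
33 MB → memory block 3 (remaining 4 MB)
10 memory blocks × 256 MB = 2560 MB; used 1847 MB; unused 713 MB.

713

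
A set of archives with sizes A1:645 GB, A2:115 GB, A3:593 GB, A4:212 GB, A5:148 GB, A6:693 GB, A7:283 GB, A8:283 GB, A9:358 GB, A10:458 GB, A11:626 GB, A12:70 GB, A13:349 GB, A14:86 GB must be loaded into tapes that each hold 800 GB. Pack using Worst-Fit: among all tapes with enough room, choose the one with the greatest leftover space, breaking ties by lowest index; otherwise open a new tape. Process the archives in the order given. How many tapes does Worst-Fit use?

Put A1 (645 GB) in tape 1; 155 GB remain.
Put A2 (115 GB) in tape 1; 40 GB remain.
Put A3 (593 GB) in tape 2; 207 GB remain.
Put A4 (212 GB) in tape 3; 588 GB remain.
Put A5 (148 GB) in tape 3; 440 GB remain.
Put A6 (693 GB) in tape 4; 107 GB remain.
Put A7 (283 GB) in tape 3; 157 GB remain.
Put A8 (283 GB) in tape 5; 517 GB remain.
Put A9 (358 GB) in tape 5; 159 GB remain.
Put A10 (458 GB) in tape 6; 342 GB remain.
Put A11 (626 GB) in tape 7; 174 GB remain.
Put A12 (70 GB) in tape 6; 272 GB remain.
Put A13 (349 GB) in tape 8; 451 GB remain.
Put A14 (86 GB) in tape 8; 365 GB remain.

8 tapes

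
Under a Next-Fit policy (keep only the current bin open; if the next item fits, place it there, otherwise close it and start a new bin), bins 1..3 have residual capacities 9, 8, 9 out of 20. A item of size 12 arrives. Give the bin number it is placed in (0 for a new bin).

0

Next-Fit only looks at bin 3, which has 9 free.
12 does not fit, so a new bin is opened.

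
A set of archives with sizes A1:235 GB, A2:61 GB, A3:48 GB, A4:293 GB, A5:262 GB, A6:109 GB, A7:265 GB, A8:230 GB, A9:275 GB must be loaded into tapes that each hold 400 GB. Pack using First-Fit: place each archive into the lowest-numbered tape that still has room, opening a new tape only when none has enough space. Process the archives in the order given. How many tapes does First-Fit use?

Put A1 (235 GB) in tape 1; 165 GB remain.
Put A2 (61 GB) in tape 1; 104 GB remain.
Put A3 (48 GB) in tape 1; 56 GB remain.
Put A4 (293 GB) in tape 2; 107 GB remain.
Put A5 (262 GB) in tape 3; 138 GB remain.
Put A6 (109 GB) in tape 3; 29 GB remain.
Put A7 (265 GB) in tape 4; 135 GB remain.
Put A8 (230 GB) in tape 5; 170 GB remain.
Put A9 (275 GB) in tape 6; 125 GB remain.
Final tapes: [235,61,48] [293] [262,109] [265] [230] [275].

6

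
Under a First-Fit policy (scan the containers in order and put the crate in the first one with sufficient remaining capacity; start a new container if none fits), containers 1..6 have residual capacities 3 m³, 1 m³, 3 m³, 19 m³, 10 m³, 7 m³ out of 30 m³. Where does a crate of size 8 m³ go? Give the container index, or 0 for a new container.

Containers with room: container 4 (19 m³), container 5 (10 m³).
The first with room is container 4.

4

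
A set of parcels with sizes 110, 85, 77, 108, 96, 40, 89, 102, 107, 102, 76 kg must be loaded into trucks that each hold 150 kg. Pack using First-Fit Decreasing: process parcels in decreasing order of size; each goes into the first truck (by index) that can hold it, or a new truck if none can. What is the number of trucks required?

Sorted descending: 110, 108, 107, 102, 102, 96, 89, 85, 77, 76, 40.
Put 110 kg in truck 1; 40 kg remain.
Put 108 kg in truck 2; 42 kg remain.
Put 107 kg in truck 3; 43 kg remain.
Put 102 kg in truck 4; 48 kg remain.
Put 102 kg in truck 5; 48 kg remain.
Put 96 kg in truck 6; 54 kg remain.
Put 89 kg in truck 7; 61 kg remain.
Put 85 kg in truck 8; 65 kg remain.
Put 77 kg in truck 9; 73 kg remain.
Put 76 kg in truck 10; 74 kg remain.
Put 40 kg in truck 1; 0 kg remain.
Final trucks: [110,40] [108] [107] [102] [102] [96] [89] [85] [77] [76].

10 trucks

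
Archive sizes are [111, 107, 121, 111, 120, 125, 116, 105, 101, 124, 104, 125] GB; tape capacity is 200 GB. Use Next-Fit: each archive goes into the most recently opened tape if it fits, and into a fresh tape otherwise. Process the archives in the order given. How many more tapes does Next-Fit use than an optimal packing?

Next-Fit: [111] [107] [121] [111] [120] [125] [116] [105] [101] [124] [104] [125] → 12 tapes.
12 archives exceed 100 GB (half the capacity), and no two of those can share a tape, so at least 12 tapes are needed.
So 12 is already optimal.

0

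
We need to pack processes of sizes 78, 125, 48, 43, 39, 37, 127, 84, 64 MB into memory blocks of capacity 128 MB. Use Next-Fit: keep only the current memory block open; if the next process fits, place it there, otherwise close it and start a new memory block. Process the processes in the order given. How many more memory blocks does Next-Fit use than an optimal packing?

1

Next-Fit: [78] [125] [48,43] [39,37] [127] [84] [64] → 7 memory blocks.
Total size 645 MB; any packing needs at least ⌈645/128⌉ = 6 memory blocks.
An optimal packing achieves that bound: [127] [125] [84,43] [78,48] [64,39] [37] → 6 memory blocks.
Excess: 7 − 6 = 1.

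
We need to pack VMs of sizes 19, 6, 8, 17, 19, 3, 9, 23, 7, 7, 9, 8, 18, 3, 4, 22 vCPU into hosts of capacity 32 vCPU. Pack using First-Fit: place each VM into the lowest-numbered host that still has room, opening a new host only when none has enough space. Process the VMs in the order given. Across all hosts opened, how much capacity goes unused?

19 vCPU → host 1 (remaining 13 vCPU)
6 vCPU → host 1 (remaining 7 vCPU)
8 vCPU → host 2 (remaining 24 vCPU)
17 vCPU → host 2 (remaining 7 vCPU)
19 vCPU → host 3 (remaining 13 vCPU)
3 vCPU → host 1 (remaining 4 vCPU)
9 vCPU → host 3 (remaining 4 vCPU)
23 vCPU → host 4 (remaining 9 vCPU)
7 vCPU → host 2 (remaining 0 vCPU)
7 vCPU → host 4 (remaining 2 vCPU)
9 vCPU → host 5 (remaining 23 vCPU)
8 vCPU → host 5 (remaining 15 vCPU)
18 vCPU → host 6 (remaining 14 vCPU)
3 vCPU → host 1 (remaining 1 vCPU)
4 vCPU → host 3 (remaining 0 vCPU)
22 vCPU → host 7 (remaining 10 vCPU)
7 hosts × 32 vCPU = 224 vCPU; used 182 vCPU; unused 42 vCPU.

42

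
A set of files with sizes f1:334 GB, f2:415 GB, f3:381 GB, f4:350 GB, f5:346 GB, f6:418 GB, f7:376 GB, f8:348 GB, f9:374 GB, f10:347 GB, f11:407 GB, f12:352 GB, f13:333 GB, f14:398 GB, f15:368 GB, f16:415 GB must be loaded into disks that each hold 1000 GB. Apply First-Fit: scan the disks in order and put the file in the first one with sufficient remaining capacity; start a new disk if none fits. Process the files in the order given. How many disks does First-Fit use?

8

disk 1: place f1 (334 GB), 666 GB left
disk 1: place f2 (415 GB), 251 GB left
disk 2: place f3 (381 GB), 619 GB left
disk 2: place f4 (350 GB), 269 GB left
disk 3: place f5 (346 GB), 654 GB left
disk 3: place f6 (418 GB), 236 GB left
disk 4: place f7 (376 GB), 624 GB left
disk 4: place f8 (348 GB), 276 GB left
disk 5: place f9 (374 GB), 626 GB left
disk 5: place f10 (347 GB), 279 GB left
disk 6: place f11 (407 GB), 593 GB left
disk 6: place f12 (352 GB), 241 GB left
disk 7: place f13 (333 GB), 667 GB left
disk 7: place f14 (398 GB), 269 GB left
disk 8: place f15 (368 GB), 632 GB left
disk 8: place f16 (415 GB), 217 GB left
Final disks: [334,415] [381,350] [346,418] [376,348] [374,347] [407,352] [333,398] [368,415].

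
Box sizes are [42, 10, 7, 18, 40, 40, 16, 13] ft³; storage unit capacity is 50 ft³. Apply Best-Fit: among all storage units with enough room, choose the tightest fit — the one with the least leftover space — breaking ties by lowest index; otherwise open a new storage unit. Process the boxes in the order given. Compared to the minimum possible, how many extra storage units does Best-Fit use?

Best-Fit: [42,7] [10,18,16] [40] [40] [13] → 5 storage units.
Total size 186 ft³; any packing needs at least ⌈186/50⌉ = 4 storage units.
An optimal packing achieves that bound: [42,7] [40,10] [40] [18,16,13] → 4 storage units.
Excess: 5 − 4 = 1.

1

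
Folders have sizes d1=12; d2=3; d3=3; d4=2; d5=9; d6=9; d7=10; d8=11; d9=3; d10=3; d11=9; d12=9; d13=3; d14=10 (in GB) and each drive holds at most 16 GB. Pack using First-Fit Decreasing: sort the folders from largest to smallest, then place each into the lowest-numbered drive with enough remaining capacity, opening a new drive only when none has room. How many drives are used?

Sorted descending: 12, 11, 10, 10, 9, 9, 9, 9, 3, 3, 3, 3, 3, 2.
Put 12 GB in drive 1; 4 GB remain.
Put 11 GB in drive 2; 5 GB remain.
Put 10 GB in drive 3; 6 GB remain.
Put 10 GB in drive 4; 6 GB remain.
Put 9 GB in drive 5; 7 GB remain.
Put 9 GB in drive 6; 7 GB remain.
Put 9 GB in drive 7; 7 GB remain.
Put 9 GB in drive 8; 7 GB remain.
Put 3 GB in drive 1; 1 GB remain.
Put 3 GB in drive 2; 2 GB remain.
Put 3 GB in drive 3; 3 GB remain.
Put 3 GB in drive 3; 0 GB remain.
Put 3 GB in drive 4; 3 GB remain.
Put 2 GB in drive 2; 0 GB remain.
Final drives: [12,3] [11,3,2] [10,3,3] [10,3] [9] [9] [9] [9].

8 drives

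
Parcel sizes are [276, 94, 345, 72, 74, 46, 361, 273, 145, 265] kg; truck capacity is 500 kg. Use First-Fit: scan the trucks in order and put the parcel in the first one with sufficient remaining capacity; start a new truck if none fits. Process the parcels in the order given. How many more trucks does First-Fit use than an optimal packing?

0

First-Fit: [276,94,72,46] [345,74] [361] [273,145] [265] → 5 trucks.
5 parcels exceed 250 kg (half the capacity), and no two of those can share a truck, so at least 5 trucks are needed.
So 5 is already optimal.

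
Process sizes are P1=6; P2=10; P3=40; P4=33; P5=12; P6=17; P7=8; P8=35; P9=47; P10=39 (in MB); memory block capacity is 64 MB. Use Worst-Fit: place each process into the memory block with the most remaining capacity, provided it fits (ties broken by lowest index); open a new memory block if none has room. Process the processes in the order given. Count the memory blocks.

memory block 1: place P1 (6 MB), 58 MB left
memory block 1: place P2 (10 MB), 48 MB left
memory block 1: place P3 (40 MB), 8 MB left
memory block 2: place P4 (33 MB), 31 MB left
memory block 2: place P5 (12 MB), 19 MB left
memory block 2: place P6 (17 MB), 2 MB left
memory block 1: place P7 (8 MB), 0 MB left
memory block 3: place P8 (35 MB), 29 MB left
memory block 4: place P9 (47 MB), 17 MB left
memory block 5: place P10 (39 MB), 25 MB left
Final memory blocks: [6,10,40,8] [33,12,17] [35] [47] [39].

5 memory blocks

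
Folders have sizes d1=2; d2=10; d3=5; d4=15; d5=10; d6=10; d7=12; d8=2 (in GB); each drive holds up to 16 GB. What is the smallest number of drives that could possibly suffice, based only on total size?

Total size = 2 + 10 + 5 + 15 + 10 + 10 + 12 + 2 = 66 GB.
⌈66 / 16⌉ = 5.

5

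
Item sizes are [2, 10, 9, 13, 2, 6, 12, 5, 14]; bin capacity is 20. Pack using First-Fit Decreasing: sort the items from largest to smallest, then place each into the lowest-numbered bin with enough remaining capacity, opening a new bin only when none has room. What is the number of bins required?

4

Sorted descending: 14, 13, 12, 10, 9, 6, 5, 2, 2.
14 → bin 1 (remaining 6)
13 → bin 2 (remaining 7)
12 → bin 3 (remaining 8)
10 → bin 4 (remaining 10)
9 → bin 4 (remaining 1)
6 → bin 1 (remaining 0)
5 → bin 2 (remaining 2)
2 → bin 2 (remaining 0)
2 → bin 3 (remaining 6)
Final bins: [14,6] [13,5,2] [12,2] [10,9].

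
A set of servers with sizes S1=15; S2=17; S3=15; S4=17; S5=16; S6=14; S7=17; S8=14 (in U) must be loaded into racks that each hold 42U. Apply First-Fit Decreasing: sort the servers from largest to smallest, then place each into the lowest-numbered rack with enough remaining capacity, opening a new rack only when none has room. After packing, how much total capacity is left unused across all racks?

Sorted descending: 17, 17, 17, 16, 15, 15, 14, 14.
17U → rack 1 (remaining 25U)
17U → rack 1 (remaining 8U)
17U → rack 2 (remaining 25U)
16U → rack 2 (remaining 9U)
15U → rack 3 (remaining 27U)
15U → rack 3 (remaining 12U)
14U → rack 4 (remaining 28U)
14U → rack 4 (remaining 14U)
4 racks × 42U = 168U; used 125U; unused 43U.

43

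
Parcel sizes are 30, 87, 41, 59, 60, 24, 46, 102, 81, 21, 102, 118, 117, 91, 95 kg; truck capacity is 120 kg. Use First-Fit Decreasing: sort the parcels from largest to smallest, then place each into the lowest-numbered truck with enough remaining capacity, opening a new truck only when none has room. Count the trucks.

10 trucks

Sorted descending: 118, 117, 102, 102, 95, 91, 87, 81, 60, 59, 46, 41, 30, 24, 21.
Put 118 kg in truck 1; 2 kg remain.
Put 117 kg in truck 2; 3 kg remain.
Put 102 kg in truck 3; 18 kg remain.
Put 102 kg in truck 4; 18 kg remain.
Put 95 kg in truck 5; 25 kg remain.
Put 91 kg in truck 6; 29 kg remain.
Put 87 kg in truck 7; 33 kg remain.
Put 81 kg in truck 8; 39 kg remain.
Put 60 kg in truck 9; 60 kg remain.
Put 59 kg in truck 9; 1 kg remain.
Put 46 kg in truck 10; 74 kg remain.
Put 41 kg in truck 10; 33 kg remain.
Put 30 kg in truck 7; 3 kg remain.
Put 24 kg in truck 5; 1 kg remain.
Put 21 kg in truck 6; 8 kg remain.
Final trucks: [118] [117] [102] [102] [95,24] [91,21] [87,30] [81] [60,59] [46,41].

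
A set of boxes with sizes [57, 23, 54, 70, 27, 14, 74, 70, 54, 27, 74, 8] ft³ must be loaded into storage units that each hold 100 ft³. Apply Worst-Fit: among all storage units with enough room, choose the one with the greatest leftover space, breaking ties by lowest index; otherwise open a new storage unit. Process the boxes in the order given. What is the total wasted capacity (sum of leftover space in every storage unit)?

148

storage unit 1: place 57 ft³, 43 ft³ left
storage unit 1: place 23 ft³, 20 ft³ left
storage unit 2: place 54 ft³, 46 ft³ left
storage unit 3: place 70 ft³, 30 ft³ left
storage unit 2: place 27 ft³, 19 ft³ left
storage unit 3: place 14 ft³, 16 ft³ left
storage unit 4: place 74 ft³, 26 ft³ left
storage unit 5: place 70 ft³, 30 ft³ left
storage unit 6: place 54 ft³, 46 ft³ left
storage unit 6: place 27 ft³, 19 ft³ left
storage unit 7: place 74 ft³, 26 ft³ left
storage unit 5: place 8 ft³, 22 ft³ left
7 storage units × 100 ft³ = 700 ft³; used 552 ft³; unused 148 ft³.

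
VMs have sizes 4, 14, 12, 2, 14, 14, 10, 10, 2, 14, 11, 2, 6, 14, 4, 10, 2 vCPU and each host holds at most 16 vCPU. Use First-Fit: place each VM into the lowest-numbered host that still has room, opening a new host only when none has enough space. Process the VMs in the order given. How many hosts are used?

4 vCPU → host 1 (remaining 12 vCPU)
14 vCPU → host 2 (remaining 2 vCPU)
12 vCPU → host 1 (remaining 0 vCPU)
2 vCPU → host 2 (remaining 0 vCPU)
14 vCPU → host 3 (remaining 2 vCPU)
14 vCPU → host 4 (remaining 2 vCPU)
10 vCPU → host 5 (remaining 6 vCPU)
10 vCPU → host 6 (remaining 6 vCPU)
2 vCPU → host 3 (remaining 0 vCPU)
14 vCPU → host 7 (remaining 2 vCPU)
11 vCPU → host 8 (remaining 5 vCPU)
2 vCPU → host 4 (remaining 0 vCPU)
6 vCPU → host 5 (remaining 0 vCPU)
14 vCPU → host 9 (remaining 2 vCPU)
4 vCPU → host 6 (remaining 2 vCPU)
10 vCPU → host 10 (remaining 6 vCPU)
2 vCPU → host 6 (remaining 0 vCPU)
Final hosts: [4,12] [14,2] [14,2] [14,2] [10,6] [10,4,2] [14] [11] [14] [10].

10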